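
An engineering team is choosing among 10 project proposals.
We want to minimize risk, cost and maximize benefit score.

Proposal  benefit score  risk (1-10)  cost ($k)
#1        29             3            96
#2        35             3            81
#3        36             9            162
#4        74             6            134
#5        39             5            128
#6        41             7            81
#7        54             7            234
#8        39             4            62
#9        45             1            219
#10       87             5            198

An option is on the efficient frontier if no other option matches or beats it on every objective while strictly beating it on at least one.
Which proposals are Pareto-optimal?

#1: dominated by #2 (benefit score 35≥29, risk 3≤3, cost 81≤96).
#2: not dominated.
#3: dominated by #4 (benefit score 74≥36, risk 6≤9, cost 134≤162).
#4: not dominated.
#5: dominated by #8 (benefit score 39≥39, risk 4≤5, cost 62≤128).
#6: not dominated.
#7: dominated by #4 (benefit score 74≥54, risk 6≤7, cost 134≤234).
#8: not dominated (best cost).
#9: not dominated (best risk).
#10: not dominated (best benefit score).

#2, #4, #6, #8, #9, #10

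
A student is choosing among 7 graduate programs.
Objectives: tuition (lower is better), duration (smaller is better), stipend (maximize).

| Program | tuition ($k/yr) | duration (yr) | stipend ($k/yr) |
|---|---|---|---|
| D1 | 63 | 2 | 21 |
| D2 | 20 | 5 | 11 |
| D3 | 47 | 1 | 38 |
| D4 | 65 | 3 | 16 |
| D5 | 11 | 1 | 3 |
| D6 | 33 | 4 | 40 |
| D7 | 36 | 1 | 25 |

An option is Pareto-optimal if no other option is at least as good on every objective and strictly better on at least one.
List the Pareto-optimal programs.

D2, D3, D5, D6, D7

D1: dominated by D3 (tuition 47≤63, duration 1≤2, stipend 38≥21).
D2: not dominated.
D3: not dominated.
D4: dominated by D1 (tuition 63≤65, duration 2≤3, stipend 21≥16).
D5: not dominated (best tuition).
D6: not dominated (best stipend).
D7: not dominated.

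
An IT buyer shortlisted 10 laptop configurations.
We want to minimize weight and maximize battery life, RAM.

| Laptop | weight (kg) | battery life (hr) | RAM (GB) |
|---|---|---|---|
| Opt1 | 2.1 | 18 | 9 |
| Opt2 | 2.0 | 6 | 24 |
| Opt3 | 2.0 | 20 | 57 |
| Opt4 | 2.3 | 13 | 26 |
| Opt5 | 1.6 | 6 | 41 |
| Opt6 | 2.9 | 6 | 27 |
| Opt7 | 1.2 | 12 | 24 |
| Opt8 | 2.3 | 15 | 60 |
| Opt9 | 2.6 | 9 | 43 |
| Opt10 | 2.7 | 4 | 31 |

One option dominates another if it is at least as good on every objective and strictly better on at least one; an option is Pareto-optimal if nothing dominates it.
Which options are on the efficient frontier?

Opt3, Opt5, Opt7, Opt8

Opt1: dominated by Opt3 (weight 2.0≤2.1, battery life 20≥18, RAM 57≥9).
Opt2: dominated by Opt3 (weight 2.0≤2.0, battery life 20≥6, RAM 57≥24).
Opt3: not dominated (best battery life).
Opt4: dominated by Opt3 (weight 2.0≤2.3, battery life 20≥13, RAM 57≥26).
Opt5: not dominated.
Opt6: dominated by Opt3 (weight 2.0≤2.9, battery life 20≥6, RAM 57≥27).
Opt7: not dominated (best weight).
Opt8: not dominated (best RAM).
Opt9: dominated by Opt3 (weight 2.0≤2.6, battery life 20≥9, RAM 57≥43).
Opt10: dominated by Opt3 (weight 2.0≤2.7, battery life 20≥4, RAM 57≥31).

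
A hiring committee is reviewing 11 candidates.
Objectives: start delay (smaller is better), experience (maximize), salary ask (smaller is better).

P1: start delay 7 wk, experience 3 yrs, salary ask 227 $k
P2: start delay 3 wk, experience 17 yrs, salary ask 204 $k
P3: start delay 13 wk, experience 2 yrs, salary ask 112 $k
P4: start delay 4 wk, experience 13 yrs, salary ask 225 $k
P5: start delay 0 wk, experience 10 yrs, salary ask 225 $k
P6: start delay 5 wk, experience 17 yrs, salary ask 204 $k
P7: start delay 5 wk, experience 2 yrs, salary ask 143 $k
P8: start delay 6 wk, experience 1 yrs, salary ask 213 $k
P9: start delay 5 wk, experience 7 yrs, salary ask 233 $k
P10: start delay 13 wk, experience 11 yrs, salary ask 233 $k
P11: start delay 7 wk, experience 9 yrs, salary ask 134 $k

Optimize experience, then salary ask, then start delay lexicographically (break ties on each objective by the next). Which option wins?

P2

First maximize experience: best is 17, kept {P2, P6}.
Then minimize salary ask: best is 204, kept {P2, P6}.
Then minimize start delay: best is 3, kept {P2}.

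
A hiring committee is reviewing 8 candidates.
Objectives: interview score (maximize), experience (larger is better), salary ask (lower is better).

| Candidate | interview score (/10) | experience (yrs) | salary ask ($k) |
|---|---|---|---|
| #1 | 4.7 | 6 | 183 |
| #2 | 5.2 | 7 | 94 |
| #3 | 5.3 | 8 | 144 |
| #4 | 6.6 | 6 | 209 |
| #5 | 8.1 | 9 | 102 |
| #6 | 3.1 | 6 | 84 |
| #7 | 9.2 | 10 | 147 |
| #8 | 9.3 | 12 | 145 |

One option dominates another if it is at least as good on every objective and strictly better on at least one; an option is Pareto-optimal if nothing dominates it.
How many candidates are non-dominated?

4

#1: dominated by #2 (interview score 5.2≥4.7, experience 7≥6, salary ask 94≤183).
#2: not dominated.
#3: dominated by #5 (interview score 8.1≥5.3, experience 9≥8, salary ask 102≤144).
#4: dominated by #5 (interview score 8.1≥6.6, experience 9≥6, salary ask 102≤209).
#5: not dominated.
#6: not dominated (best salary ask).
#7: dominated by #8 (interview score 9.3≥9.2, experience 12≥10, salary ask 145≤147).
#8: not dominated (best interview score).
Pareto-optimal: #2, #5, #6, #8 → 4.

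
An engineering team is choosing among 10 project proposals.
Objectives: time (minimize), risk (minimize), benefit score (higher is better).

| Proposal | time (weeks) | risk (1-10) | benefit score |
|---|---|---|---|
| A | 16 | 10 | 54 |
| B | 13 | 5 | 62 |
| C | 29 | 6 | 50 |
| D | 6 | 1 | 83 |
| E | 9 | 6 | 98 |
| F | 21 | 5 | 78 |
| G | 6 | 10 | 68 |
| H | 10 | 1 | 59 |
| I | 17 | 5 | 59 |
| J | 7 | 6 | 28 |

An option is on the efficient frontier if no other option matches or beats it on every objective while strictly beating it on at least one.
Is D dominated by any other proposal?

No

A: worse on time (16 vs 6).
B: worse on time (13 vs 6).
C: worse on time (29 vs 6).
E: worse on time (9 vs 6).
F: worse on time (21 vs 6).
G: worse on risk (10 vs 1).
H: worse on time (10 vs 6).
I: worse on time (17 vs 6).
J: worse on time (7 vs 6).
No option is at least as good as D on every objective and strictly better on one.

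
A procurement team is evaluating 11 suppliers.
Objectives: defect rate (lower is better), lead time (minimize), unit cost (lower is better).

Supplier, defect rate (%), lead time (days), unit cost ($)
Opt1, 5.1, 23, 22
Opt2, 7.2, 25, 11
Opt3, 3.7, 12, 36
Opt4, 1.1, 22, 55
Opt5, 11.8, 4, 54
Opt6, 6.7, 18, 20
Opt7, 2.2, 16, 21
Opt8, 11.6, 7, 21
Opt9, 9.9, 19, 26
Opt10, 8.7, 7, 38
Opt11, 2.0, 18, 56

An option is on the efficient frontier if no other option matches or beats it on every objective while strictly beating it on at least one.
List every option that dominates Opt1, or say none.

Opt7

Opt7: defect rate 2.2≤5.1, lead time 16≤23, unit cost 21≤22 — dominates Opt1.
Others (Opt2, Opt3, Opt4, Opt5, Opt6, Opt8, Opt9, Opt10, Opt11) are each worse than Opt1 on at least one objective.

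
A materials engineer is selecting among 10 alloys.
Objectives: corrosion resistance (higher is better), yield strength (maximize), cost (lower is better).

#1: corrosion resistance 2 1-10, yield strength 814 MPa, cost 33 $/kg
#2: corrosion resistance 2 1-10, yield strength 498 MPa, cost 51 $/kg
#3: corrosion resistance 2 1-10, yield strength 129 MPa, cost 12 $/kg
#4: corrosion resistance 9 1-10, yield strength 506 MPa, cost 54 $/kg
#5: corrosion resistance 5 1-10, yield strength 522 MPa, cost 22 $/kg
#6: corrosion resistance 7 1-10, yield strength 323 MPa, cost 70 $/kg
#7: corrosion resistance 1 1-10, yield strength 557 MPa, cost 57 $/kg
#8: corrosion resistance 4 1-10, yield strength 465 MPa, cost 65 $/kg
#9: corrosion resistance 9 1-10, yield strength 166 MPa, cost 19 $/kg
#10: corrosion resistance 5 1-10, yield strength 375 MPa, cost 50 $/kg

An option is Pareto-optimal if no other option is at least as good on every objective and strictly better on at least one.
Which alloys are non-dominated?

#1, #3, #4, #5, #9

#1: not dominated (best yield strength).
#2: dominated by #1 (corrosion resistance 2≥2, yield strength 814≥498, cost 33≤51).
#3: not dominated (best cost).
#4: not dominated.
#5: not dominated.
#6: dominated by #4 (corrosion resistance 9≥7, yield strength 506≥323, cost 54≤70).
#7: dominated by #1 (corrosion resistance 2≥1, yield strength 814≥557, cost 33≤57).
#8: dominated by #4 (corrosion resistance 9≥4, yield strength 506≥465, cost 54≤65).
#9: not dominated.
#10: dominated by #5 (corrosion resistance 5≥5, yield strength 522≥375, cost 22≤50).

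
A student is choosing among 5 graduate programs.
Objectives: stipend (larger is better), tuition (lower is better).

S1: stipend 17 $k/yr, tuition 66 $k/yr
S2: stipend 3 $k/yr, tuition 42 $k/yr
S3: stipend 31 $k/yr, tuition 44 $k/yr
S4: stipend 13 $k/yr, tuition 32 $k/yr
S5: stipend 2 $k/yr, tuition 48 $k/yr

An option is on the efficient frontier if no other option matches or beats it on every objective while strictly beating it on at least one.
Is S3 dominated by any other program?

S1: worse on stipend (17 vs 31).
S2: worse on stipend (3 vs 31).
S4: worse on stipend (13 vs 31).
S5: worse on stipend (2 vs 31).
No option is at least as good as S3 on every objective and strictly better on one.

No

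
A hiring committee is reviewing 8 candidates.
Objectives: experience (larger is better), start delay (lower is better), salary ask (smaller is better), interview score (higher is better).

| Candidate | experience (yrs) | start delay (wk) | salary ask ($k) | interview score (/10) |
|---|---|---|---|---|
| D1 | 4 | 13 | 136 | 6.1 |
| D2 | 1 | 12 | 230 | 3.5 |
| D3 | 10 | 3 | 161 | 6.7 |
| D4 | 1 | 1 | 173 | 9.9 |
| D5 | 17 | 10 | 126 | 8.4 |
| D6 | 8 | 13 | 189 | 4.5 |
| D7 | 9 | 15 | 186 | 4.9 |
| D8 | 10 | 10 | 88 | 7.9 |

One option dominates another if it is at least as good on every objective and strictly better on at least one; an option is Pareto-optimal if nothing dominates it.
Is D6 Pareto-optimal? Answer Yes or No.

No

D3 vs D6: experience 10≥8, start delay 3≤13, salary ask 161≤189, interview score 6.7≥4.5 — D3 is at least as good on every objective and strictly better on at least one, so D3 dominates D6.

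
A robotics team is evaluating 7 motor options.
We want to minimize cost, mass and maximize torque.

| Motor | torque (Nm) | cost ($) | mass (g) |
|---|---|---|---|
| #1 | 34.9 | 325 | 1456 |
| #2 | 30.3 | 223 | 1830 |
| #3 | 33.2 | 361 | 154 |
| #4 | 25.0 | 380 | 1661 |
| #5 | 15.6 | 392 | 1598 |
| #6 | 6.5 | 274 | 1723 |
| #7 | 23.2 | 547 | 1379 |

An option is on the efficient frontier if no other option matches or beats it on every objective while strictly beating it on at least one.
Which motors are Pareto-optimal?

#1: not dominated (best torque).
#2: not dominated (best cost).
#3: not dominated (best mass).
#4: dominated by #1 (torque 34.9≥25.0, cost 325≤380, mass 1456≤1661).
#5: dominated by #1 (torque 34.9≥15.6, cost 325≤392, mass 1456≤1598).
#6: not dominated.
#7: dominated by #3 (torque 33.2≥23.2, cost 361≤547, mass 154≤1379).

#1, #2, #3, #6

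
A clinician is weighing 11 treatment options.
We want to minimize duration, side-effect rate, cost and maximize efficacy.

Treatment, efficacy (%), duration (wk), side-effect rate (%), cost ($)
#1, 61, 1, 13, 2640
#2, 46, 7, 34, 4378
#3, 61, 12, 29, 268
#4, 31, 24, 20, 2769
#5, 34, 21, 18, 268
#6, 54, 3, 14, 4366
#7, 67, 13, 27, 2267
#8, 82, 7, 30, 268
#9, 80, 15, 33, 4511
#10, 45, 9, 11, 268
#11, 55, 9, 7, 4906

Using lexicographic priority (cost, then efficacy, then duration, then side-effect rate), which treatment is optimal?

#8

First minimize cost: best is 268, kept {#3, #5, #8, #10}.
Then maximize efficacy: best is 82, kept {#8}.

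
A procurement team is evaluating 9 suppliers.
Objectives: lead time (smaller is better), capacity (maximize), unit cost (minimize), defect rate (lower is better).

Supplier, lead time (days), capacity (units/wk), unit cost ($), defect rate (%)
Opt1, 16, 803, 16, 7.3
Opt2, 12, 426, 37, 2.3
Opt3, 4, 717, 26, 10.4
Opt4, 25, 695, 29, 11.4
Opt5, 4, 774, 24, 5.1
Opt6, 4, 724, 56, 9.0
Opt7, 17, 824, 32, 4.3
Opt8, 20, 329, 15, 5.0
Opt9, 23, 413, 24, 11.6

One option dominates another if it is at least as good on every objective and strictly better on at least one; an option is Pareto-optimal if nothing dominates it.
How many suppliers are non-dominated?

Opt1: not dominated.
Opt2: not dominated (best defect rate).
Opt3: dominated by Opt5 (lead time 4≤4, capacity 774≥717, unit cost 24≤26, defect rate 5.1≤10.4).
Opt4: dominated by Opt1 (lead time 16≤25, capacity 803≥695, unit cost 16≤29, defect rate 7.3≤11.4).
Opt5: not dominated.
Opt6: dominated by Opt5 (lead time 4≤4, capacity 774≥724, unit cost 24≤56, defect rate 5.1≤9.0).
Opt7: not dominated (best capacity).
Opt8: not dominated (best unit cost).
Opt9: dominated by Opt1 (lead time 16≤23, capacity 803≥413, unit cost 16≤24, defect rate 7.3≤11.6).
Pareto-optimal: Opt1, Opt2, Opt5, Opt7, Opt8 → 5.

5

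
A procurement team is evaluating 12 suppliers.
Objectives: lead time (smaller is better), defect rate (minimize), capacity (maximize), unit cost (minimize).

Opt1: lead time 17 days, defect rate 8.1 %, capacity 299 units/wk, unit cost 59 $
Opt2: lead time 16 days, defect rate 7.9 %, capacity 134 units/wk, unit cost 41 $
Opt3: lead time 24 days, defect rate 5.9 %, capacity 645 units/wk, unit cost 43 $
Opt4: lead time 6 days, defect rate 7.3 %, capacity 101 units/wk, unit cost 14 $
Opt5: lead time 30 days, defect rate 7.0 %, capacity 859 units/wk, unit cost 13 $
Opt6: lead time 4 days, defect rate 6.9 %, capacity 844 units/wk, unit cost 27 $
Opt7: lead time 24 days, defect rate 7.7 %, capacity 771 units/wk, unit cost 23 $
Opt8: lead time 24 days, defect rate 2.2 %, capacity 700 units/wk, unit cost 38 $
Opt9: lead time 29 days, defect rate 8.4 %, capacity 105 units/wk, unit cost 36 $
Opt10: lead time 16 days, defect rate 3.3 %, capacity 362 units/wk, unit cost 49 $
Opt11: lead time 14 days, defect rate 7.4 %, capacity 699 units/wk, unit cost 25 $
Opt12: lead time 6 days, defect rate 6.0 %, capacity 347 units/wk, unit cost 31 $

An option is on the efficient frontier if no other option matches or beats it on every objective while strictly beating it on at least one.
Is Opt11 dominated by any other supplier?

No

Opt1: worse on lead time (17 vs 14).
Opt2: worse on lead time (16 vs 14).
Opt3: worse on lead time (24 vs 14).
Opt4: worse on capacity (101 vs 699).
Opt5: worse on lead time (30 vs 14).
Opt6: worse on unit cost (27 vs 25).
Opt7: worse on lead time (24 vs 14).
Opt8: worse on lead time (24 vs 14).
Opt9: worse on lead time (29 vs 14).
Opt10: worse on lead time (16 vs 14).
Opt12: worse on capacity (347 vs 699).
No option is at least as good as Opt11 on every objective and strictly better on one.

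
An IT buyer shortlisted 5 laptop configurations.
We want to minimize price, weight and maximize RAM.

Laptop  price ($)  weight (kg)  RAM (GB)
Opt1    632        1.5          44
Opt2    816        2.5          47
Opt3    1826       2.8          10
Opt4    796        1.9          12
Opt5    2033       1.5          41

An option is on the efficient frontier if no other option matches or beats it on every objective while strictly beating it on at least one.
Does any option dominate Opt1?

Opt2: worse on price (816 vs 632).
Opt3: worse on price (1826 vs 632).
Opt4: worse on price (796 vs 632).
Opt5: worse on price (2033 vs 632).
No option is at least as good as Opt1 on every objective and strictly better on one.

No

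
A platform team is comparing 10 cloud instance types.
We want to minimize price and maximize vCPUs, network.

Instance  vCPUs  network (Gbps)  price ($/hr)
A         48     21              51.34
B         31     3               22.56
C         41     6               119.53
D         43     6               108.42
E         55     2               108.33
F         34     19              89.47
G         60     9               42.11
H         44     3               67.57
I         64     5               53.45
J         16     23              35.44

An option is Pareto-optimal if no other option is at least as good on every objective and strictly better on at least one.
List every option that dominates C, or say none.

A, D, G

A: vCPUs 48≥41, network 21≥6, price 51.34≤119.53 — dominates C.
D: vCPUs 43≥41, network 6≥6, price 108.42≤119.53 — dominates C.
G: vCPUs 60≥41, network 9≥6, price 42.11≤119.53 — dominates C.
Others (B, E, F, H, I, J) are each worse than C on at least one objective.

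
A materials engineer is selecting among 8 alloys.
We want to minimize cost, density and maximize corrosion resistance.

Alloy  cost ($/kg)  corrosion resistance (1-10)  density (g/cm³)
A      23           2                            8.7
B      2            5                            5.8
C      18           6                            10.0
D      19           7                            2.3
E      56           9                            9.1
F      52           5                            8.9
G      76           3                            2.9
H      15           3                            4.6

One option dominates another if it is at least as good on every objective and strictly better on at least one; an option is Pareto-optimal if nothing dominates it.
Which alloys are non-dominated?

B, C, D, E, H

A: dominated by B (cost 2≤23, corrosion resistance 5≥2, density 5.8≤8.7).
B: not dominated (best cost).
C: not dominated.
D: not dominated (best density).
E: not dominated (best corrosion resistance).
F: dominated by B (cost 2≤52, corrosion resistance 5≥5, density 5.8≤8.9).
G: dominated by D (cost 19≤76, corrosion resistance 7≥3, density 2.3≤2.9).
H: not dominated.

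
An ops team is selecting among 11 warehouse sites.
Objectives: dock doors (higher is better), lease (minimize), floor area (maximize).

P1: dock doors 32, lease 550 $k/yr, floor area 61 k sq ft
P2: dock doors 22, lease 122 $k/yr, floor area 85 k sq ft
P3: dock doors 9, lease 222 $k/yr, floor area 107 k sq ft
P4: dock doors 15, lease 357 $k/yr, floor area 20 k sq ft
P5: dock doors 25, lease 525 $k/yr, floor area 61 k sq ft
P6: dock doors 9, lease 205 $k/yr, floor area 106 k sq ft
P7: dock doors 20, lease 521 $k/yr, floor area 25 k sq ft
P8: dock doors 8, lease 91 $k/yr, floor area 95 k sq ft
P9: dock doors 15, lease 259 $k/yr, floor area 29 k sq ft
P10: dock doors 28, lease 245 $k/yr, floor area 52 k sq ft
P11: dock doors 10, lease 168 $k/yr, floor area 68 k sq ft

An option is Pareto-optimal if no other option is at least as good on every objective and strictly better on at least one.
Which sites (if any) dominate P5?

none

P1: worse on lease (550 vs 525).
P2: worse on dock doors (22 vs 25).
P3: worse on dock doors (9 vs 25).
P4: worse on dock doors (15 vs 25).
P6: worse on dock doors (9 vs 25).
P7: worse on dock doors (20 vs 25).
P8: worse on dock doors (8 vs 25).
P9: worse on dock doors (15 vs 25).
P10: worse on floor area (52 vs 61).
P11: worse on dock doors (10 vs 25).
No option dominates P5.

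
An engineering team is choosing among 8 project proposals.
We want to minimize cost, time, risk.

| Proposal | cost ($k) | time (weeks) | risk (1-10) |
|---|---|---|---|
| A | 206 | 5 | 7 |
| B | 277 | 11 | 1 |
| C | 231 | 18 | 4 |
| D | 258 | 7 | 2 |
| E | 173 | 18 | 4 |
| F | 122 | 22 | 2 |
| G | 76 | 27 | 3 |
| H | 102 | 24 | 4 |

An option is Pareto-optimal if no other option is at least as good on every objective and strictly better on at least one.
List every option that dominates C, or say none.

E

E: cost 173≤231, time 18≤18, risk 4≤4 — dominates C.
Others (A, B, D, F, G, H) are each worse than C on at least one objective.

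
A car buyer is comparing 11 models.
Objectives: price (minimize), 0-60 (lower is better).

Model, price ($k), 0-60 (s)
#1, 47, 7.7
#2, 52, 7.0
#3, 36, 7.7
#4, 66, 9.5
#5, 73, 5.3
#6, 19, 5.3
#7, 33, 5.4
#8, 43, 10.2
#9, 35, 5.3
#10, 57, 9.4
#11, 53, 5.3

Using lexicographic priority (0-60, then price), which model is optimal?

#6

First minimize 0-60: best is 5.3, kept {#5, #6, #9, #11}.
Then minimize price: best is 19, kept {#6}.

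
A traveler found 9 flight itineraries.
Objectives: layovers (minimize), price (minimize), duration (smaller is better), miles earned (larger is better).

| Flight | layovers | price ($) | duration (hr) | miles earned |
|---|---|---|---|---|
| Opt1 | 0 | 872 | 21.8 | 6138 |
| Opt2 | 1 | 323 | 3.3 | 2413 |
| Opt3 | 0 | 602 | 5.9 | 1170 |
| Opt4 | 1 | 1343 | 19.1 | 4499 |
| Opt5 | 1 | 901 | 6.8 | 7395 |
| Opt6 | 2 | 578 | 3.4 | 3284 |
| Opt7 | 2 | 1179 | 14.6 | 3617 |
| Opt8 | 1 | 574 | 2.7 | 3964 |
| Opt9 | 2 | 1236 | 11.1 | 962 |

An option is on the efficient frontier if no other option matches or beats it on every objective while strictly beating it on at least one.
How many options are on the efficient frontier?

Opt1: not dominated.
Opt2: not dominated (best price).
Opt3: not dominated.
Opt4: dominated by Opt5 (layovers 1≤1, price 901≤1343, duration 6.8≤19.1, miles earned 7395≥4499).
Opt5: not dominated (best miles earned).
Opt6: dominated by Opt8 (layovers 1≤2, price 574≤578, duration 2.7≤3.4, miles earned 3964≥3284).
Opt7: dominated by Opt5 (layovers 1≤2, price 901≤1179, duration 6.8≤14.6, miles earned 7395≥3617).
Opt8: not dominated (best duration).
Opt9: dominated by Opt2 (layovers 1≤2, price 323≤1236, duration 3.3≤11.1, miles earned 2413≥962).
Pareto-optimal: Opt1, Opt2, Opt3, Opt5, Opt8 → 5.

5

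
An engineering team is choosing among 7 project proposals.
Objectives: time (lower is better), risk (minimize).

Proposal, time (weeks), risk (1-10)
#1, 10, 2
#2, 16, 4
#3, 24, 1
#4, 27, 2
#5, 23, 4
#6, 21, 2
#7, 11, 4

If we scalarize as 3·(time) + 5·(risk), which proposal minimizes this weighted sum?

#1: 3·10 + 5·2 = 40
#2: 3·16 + 5·4 = 68
#3: 3·24 + 5·1 = 77
#4: 3·27 + 5·2 = 91
#5: 3·23 + 5·4 = 89
#6: 3·21 + 5·2 = 73
#7: 3·11 + 5·4 = 53
Lowest: #1 at 40.

#1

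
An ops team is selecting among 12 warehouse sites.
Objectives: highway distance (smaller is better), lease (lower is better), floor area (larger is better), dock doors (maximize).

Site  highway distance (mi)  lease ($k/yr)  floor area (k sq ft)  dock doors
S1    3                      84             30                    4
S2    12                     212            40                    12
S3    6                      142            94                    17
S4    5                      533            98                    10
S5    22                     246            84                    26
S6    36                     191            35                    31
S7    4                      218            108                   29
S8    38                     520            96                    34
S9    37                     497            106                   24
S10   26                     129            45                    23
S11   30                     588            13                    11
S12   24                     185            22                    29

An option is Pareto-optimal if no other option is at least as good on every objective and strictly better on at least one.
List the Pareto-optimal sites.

S1, S3, S6, S7, S8, S10, S12

S1: not dominated (best highway distance).
S2: dominated by S3 (highway distance 6≤12, lease 142≤212, floor area 94≥40, dock doors 17≥12).
S3: not dominated.
S4: dominated by S7 (highway distance 4≤5, lease 218≤533, floor area 108≥98, dock doors 29≥10).
S5: dominated by S7 (highway distance 4≤22, lease 218≤246, floor area 108≥84, dock doors 29≥26).
S6: not dominated.
S7: not dominated (best floor area).
S8: not dominated (best dock doors).
S9: dominated by S7 (highway distance 4≤37, lease 218≤497, floor area 108≥106, dock doors 29≥24).
S10: not dominated.
S11: dominated by S2 (highway distance 12≤30, lease 212≤588, floor area 40≥13, dock doors 12≥11).
S12: not dominated.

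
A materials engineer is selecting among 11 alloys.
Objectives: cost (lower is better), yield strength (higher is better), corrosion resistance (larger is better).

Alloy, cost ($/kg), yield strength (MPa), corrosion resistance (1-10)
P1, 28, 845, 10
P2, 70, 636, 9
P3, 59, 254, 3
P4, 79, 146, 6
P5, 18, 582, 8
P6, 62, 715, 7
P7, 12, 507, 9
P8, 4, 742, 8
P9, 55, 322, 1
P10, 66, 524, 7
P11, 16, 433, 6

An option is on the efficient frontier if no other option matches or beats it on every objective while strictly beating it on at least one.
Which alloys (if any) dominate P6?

P1: cost 28≤62, yield strength 845≥715, corrosion resistance 10≥7 — dominates P6.
P8: cost 4≤62, yield strength 742≥715, corrosion resistance 8≥7 — dominates P6.
Others (P2, P3, P4, P5, P7, P9, P10, P11) are each worse than P6 on at least one objective.

P1, P8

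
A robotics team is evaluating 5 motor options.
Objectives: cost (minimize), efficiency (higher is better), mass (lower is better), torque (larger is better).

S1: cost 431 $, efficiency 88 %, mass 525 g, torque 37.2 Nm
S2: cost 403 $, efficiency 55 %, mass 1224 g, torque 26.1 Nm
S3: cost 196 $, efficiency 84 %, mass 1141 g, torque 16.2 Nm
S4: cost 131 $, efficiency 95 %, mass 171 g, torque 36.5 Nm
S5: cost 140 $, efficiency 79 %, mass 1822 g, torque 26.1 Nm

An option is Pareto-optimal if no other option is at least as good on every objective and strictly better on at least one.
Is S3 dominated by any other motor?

S4 vs S3: cost 131≤196, efficiency 95≥84, mass 171≤1141, torque 36.5≥16.2 — S4 is at least as good on every objective and strictly better on at least one, so S4 dominates S3.

Yes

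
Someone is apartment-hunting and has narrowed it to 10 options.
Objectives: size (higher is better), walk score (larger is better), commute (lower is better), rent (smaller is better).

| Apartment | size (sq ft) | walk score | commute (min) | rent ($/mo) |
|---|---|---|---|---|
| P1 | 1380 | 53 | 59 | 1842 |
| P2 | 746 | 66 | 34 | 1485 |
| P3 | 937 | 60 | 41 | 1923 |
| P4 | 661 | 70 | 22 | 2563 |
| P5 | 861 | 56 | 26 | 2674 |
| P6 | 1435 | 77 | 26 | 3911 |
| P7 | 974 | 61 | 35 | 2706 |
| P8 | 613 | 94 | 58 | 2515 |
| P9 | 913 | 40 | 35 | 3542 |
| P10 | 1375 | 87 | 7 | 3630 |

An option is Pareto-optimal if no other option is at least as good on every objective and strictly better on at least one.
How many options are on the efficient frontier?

9

P1: not dominated.
P2: not dominated (best rent).
P3: not dominated.
P4: not dominated.
P5: not dominated.
P6: not dominated (best size).
P7: not dominated.
P8: not dominated (best walk score).
P9: dominated by P7 (size 974≥913, walk score 61≥40, commute 35≤35, rent 2706≤3542).
P10: not dominated (best commute).
Pareto-optimal: P1, P2, P3, P4, P5, P6, P7, P8, P10 → 9.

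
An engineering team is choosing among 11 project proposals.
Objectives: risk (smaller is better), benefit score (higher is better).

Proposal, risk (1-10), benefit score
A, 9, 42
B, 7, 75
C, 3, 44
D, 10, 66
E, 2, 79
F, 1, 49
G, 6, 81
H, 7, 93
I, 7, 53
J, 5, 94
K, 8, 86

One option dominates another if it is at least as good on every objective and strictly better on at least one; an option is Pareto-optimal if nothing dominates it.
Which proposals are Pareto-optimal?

A: dominated by B (risk 7≤9, benefit score 75≥42).
B: dominated by E (risk 2≤7, benefit score 79≥75).
C: dominated by E (risk 2≤3, benefit score 79≥44).
D: dominated by B (risk 7≤10, benefit score 75≥66).
E: not dominated.
F: not dominated (best risk).
G: dominated by J (risk 5≤6, benefit score 94≥81).
H: dominated by J (risk 5≤7, benefit score 94≥93).
I: dominated by B (risk 7≤7, benefit score 75≥53).
J: not dominated (best benefit score).
K: dominated by H (risk 7≤8, benefit score 93≥86).

E, F, J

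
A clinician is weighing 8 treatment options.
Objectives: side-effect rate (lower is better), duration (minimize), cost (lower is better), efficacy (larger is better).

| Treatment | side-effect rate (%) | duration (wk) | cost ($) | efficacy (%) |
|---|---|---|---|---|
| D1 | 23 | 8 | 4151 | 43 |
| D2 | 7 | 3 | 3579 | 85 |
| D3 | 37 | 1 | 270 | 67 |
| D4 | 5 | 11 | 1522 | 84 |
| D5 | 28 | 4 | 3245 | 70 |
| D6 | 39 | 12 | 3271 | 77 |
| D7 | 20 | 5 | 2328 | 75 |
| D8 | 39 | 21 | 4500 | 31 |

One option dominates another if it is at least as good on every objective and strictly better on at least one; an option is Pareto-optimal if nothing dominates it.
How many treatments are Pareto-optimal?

D1: dominated by D2 (side-effect rate 7≤23, duration 3≤8, cost 3579≤4151, efficacy 85≥43).
D2: not dominated (best efficacy).
D3: not dominated (best duration).
D4: not dominated (best side-effect rate).
D5: not dominated.
D6: dominated by D4 (side-effect rate 5≤39, duration 11≤12, cost 1522≤3271, efficacy 84≥77).
D7: not dominated.
D8: dominated by D1 (side-effect rate 23≤39, duration 8≤21, cost 4151≤4500, efficacy 43≥31).
Pareto-optimal: D2, D3, D4, D5, D7 → 5.

5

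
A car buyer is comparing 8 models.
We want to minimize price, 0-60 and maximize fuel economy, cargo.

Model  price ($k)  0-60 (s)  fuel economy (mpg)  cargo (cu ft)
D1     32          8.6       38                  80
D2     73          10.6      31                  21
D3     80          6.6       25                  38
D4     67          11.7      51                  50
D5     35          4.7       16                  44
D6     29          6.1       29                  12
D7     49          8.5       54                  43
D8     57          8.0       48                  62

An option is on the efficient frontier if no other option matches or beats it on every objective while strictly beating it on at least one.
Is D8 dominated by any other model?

No

D1: worse on 0-60 (8.6 vs 8.0).
D2: worse on price (73 vs 57).
D3: worse on price (80 vs 57).
D4: worse on price (67 vs 57).
D5: worse on fuel economy (16 vs 48).
D6: worse on fuel economy (29 vs 48).
D7: worse on 0-60 (8.5 vs 8.0).
No option is at least as good as D8 on every objective and strictly better on one.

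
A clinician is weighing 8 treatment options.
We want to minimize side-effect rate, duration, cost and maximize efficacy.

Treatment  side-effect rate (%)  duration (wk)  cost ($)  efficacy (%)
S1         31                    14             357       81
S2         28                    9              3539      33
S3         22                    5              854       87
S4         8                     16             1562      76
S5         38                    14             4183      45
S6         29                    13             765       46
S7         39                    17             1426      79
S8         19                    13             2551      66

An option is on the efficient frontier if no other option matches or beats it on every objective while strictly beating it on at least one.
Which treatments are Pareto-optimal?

S1, S3, S4, S6, S8

S1: not dominated (best cost).
S2: dominated by S3 (side-effect rate 22≤28, duration 5≤9, cost 854≤3539, efficacy 87≥33).
S3: not dominated (best duration).
S4: not dominated (best side-effect rate).
S5: dominated by S1 (side-effect rate 31≤38, duration 14≤14, cost 357≤4183, efficacy 81≥45).
S6: not dominated.
S7: dominated by S1 (side-effect rate 31≤39, duration 14≤17, cost 357≤1426, efficacy 81≥79).
S8: not dominated.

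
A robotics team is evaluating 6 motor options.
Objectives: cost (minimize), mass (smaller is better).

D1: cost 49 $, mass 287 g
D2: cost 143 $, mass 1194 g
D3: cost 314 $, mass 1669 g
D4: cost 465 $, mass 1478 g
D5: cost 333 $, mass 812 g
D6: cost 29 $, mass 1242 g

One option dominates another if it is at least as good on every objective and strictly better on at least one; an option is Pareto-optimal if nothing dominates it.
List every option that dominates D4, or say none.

D1, D2, D5, D6

D1: cost 49≤465, mass 287≤1478 — dominates D4.
D2: cost 143≤465, mass 1194≤1478 — dominates D4.
D5: cost 333≤465, mass 812≤1478 — dominates D4.
D6: cost 29≤465, mass 1242≤1478 — dominates D4.
Others (D3) are each worse than D4 on at least one objective.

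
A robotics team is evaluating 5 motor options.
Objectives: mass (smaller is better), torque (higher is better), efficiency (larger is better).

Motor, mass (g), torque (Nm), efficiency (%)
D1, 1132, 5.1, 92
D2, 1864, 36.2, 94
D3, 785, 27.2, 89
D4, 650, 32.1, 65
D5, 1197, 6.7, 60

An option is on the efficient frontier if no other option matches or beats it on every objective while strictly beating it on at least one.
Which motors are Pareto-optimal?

D1: not dominated.
D2: not dominated (best torque).
D3: not dominated.
D4: not dominated (best mass).
D5: dominated by D3 (mass 785≤1197, torque 27.2≥6.7, efficiency 89≥60).

D1, D2, D3, D4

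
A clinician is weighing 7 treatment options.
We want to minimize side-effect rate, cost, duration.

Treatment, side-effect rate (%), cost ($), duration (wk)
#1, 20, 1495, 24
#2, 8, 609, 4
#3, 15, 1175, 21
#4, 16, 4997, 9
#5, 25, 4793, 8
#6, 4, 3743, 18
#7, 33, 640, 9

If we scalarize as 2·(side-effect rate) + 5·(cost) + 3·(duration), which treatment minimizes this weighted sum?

#1: 2·20 + 5·1495 + 3·24 = 7587
#2: 2·8 + 5·609 + 3·4 = 3073
#3: 2·15 + 5·1175 + 3·21 = 5968
#4: 2·16 + 5·4997 + 3·9 = 25044
#5: 2·25 + 5·4793 + 3·8 = 24039
#6: 2·4 + 5·3743 + 3·18 = 18777
#7: 2·33 + 5·640 + 3·9 = 3293
Lowest: #2 at 3073.

#2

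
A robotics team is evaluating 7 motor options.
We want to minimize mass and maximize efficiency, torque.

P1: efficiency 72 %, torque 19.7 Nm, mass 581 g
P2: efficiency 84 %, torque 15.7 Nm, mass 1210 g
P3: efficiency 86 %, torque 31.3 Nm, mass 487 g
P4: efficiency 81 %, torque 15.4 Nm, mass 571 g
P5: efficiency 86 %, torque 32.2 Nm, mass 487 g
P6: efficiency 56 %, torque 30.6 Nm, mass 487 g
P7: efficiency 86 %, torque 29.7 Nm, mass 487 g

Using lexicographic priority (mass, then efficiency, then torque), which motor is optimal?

First minimize mass: best is 487, kept {P3, P5, P6, P7}.
Then maximize efficiency: best is 86, kept {P3, P5, P7}.
Then maximize torque: best is 32.2, kept {P5}.

P5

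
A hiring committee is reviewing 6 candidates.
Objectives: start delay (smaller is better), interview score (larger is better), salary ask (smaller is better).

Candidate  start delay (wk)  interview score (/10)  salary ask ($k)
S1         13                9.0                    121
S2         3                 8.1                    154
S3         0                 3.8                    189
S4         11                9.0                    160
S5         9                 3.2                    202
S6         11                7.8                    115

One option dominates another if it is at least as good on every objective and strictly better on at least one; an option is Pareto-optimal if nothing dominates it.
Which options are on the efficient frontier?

S1: not dominated.
S2: not dominated.
S3: not dominated (best start delay).
S4: not dominated.
S5: dominated by S2 (start delay 3≤9, interview score 8.1≥3.2, salary ask 154≤202).
S6: not dominated (best salary ask).

S1, S2, S3, S4, S6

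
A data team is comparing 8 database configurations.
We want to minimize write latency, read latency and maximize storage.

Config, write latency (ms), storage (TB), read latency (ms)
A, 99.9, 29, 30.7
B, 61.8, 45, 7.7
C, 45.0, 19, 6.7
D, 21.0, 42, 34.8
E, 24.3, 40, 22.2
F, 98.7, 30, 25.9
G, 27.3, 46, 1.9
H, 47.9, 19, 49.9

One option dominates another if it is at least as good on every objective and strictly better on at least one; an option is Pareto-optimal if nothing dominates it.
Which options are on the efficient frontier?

D, E, G

A: dominated by B (write latency 61.8≤99.9, storage 45≥29, read latency 7.7≤30.7).
B: dominated by G (write latency 27.3≤61.8, storage 46≥45, read latency 1.9≤7.7).
C: dominated by G (write latency 27.3≤45.0, storage 46≥19, read latency 1.9≤6.7).
D: not dominated (best write latency).
E: not dominated.
F: dominated by B (write latency 61.8≤98.7, storage 45≥30, read latency 7.7≤25.9).
G: not dominated (best storage).
H: dominated by C (write latency 45.0≤47.9, storage 19≥19, read latency 6.7≤49.9).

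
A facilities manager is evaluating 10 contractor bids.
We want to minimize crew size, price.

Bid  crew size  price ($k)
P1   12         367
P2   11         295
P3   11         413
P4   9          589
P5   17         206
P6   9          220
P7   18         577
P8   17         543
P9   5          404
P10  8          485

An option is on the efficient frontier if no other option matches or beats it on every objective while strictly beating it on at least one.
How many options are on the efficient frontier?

3

P1: dominated by P2 (crew size 11≤12, price 295≤367).
P2: dominated by P6 (crew size 9≤11, price 220≤295).
P3: dominated by P2 (crew size 11≤11, price 295≤413).
P4: dominated by P6 (crew size 9≤9, price 220≤589).
P5: not dominated (best price).
P6: not dominated.
P7: dominated by P1 (crew size 12≤18, price 367≤577).
P8: dominated by P1 (crew size 12≤17, price 367≤543).
P9: not dominated (best crew size).
P10: dominated by P9 (crew size 5≤8, price 404≤485).
Pareto-optimal: P5, P6, P9 → 3.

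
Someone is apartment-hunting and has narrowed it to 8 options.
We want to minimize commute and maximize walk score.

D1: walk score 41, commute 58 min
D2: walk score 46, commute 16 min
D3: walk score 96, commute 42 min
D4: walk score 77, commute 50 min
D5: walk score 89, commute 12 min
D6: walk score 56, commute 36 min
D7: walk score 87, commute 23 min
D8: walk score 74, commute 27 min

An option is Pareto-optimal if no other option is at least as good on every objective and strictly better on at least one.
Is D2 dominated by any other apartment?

Yes

D5 vs D2: walk score 89≥46, commute 12≤16 — D5 is at least as good on every objective and strictly better on at least one, so D5 dominates D2.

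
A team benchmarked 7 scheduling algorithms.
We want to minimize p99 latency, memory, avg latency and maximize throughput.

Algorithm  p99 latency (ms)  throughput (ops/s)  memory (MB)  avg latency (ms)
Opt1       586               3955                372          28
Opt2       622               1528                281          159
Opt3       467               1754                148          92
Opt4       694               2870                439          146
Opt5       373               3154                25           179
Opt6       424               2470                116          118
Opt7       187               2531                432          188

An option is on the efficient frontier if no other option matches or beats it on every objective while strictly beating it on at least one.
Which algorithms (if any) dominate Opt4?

Opt1: p99 latency 586≤694, throughput 3955≥2870, memory 372≤439, avg latency 28≤146 — dominates Opt4.
Others (Opt2, Opt3, Opt5, Opt6, Opt7) are each worse than Opt4 on at least one objective.

Opt1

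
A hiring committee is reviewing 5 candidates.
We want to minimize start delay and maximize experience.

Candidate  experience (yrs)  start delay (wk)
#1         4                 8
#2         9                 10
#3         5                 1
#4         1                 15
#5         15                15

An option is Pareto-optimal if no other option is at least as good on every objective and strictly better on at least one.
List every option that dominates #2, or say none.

#1: worse on experience (4 vs 9).
#3: worse on experience (5 vs 9).
#4: worse on experience (1 vs 9).
#5: worse on start delay (15 vs 10).
No option dominates #2.

none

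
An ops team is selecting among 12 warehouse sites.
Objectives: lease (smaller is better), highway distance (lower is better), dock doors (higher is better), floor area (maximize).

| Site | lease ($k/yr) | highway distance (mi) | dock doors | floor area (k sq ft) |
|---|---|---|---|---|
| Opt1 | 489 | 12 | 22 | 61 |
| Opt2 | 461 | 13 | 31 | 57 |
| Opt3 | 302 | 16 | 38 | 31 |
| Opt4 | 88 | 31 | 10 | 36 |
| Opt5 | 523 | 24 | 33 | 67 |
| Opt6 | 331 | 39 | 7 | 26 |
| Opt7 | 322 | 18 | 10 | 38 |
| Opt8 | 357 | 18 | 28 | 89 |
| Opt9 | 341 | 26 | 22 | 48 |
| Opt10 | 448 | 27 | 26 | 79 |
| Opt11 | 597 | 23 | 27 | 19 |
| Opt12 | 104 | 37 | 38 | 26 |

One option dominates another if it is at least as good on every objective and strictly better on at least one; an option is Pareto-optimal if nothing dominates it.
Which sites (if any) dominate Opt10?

Opt8: lease 357≤448, highway distance 18≤27, dock doors 28≥26, floor area 89≥79 — dominates Opt10.
Others (Opt1, Opt2, Opt3, Opt4, Opt5, Opt6, Opt7, Opt9, Opt11, Opt12) are each worse than Opt10 on at least one objective.

Opt8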